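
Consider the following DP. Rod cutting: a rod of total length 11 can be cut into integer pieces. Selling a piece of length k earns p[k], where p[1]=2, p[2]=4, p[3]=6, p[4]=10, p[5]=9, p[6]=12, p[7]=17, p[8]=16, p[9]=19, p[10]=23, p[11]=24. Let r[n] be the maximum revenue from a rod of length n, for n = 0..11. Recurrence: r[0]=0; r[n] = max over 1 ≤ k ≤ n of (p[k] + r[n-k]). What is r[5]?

12

   n    0    1    2    3    4    5    6    7    8    9   10   11
r[n]    0    2    4    6   10   12   14   17   20   22   24   27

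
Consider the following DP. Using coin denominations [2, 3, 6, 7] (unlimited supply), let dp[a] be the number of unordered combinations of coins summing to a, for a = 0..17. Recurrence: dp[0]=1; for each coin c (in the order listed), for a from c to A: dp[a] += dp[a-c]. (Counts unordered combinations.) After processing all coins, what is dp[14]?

8

after  coin     0     1     2     3     4     5     6     7     8     9    10    11    12    13    14    15    16    17
          2     1     0     1     0     1     0     1     0     1     0     1     0     1     0     1     0     1     0
          3     1     0     1     1     1     1     2     1     2     2     2     2     3     2     3     3     3     3
          6     1     0     1     1     1     1     3     1     3     3     3     3     6     3     6     6     6     6
          7     1     0     1     1     1     1     3     2     3     4     4     4     7     6     8     9    10    10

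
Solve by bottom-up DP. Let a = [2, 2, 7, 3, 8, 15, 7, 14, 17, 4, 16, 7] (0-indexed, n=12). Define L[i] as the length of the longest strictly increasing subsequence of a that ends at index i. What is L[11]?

4

   i    0    1    2    3    4    5    6    7    8    9   10   11
a[i]    2    2    7    3    8   15    7   14   17    4   16    7
L[i]    1    1    2    2    3    4    3    4    5    3    5    4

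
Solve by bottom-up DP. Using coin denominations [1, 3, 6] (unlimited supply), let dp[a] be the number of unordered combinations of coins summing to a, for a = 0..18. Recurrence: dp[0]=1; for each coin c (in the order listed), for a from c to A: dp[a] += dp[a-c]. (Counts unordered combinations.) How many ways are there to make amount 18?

after  coin     0     1     2     3     4     5     6     7     8     9    10    11    12    13    14    15    16    17    18
          1     1     1     1     1     1     1     1     1     1     1     1     1     1     1     1     1     1     1     1
          3     1     1     1     2     2     2     3     3     3     4     4     4     5     5     5     6     6     6     7
          6     1     1     1     2     2     2     4     4     4     6     6     6     9     9     9    12    12    12    16

16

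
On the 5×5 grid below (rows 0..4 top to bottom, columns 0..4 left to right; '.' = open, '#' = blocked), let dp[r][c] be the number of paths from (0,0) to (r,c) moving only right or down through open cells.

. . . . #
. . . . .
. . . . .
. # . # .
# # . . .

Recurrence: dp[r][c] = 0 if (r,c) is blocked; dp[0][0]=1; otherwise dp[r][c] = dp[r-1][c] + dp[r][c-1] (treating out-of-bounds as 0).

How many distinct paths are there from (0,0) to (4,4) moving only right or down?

r\c   0   1   2   3   4
  0   1   1   1   1   0
  1   1   2   3   4   4
  2   1   3   6  10  14
  3   1   0   6   0  14
  4   0   0   6   6  20

20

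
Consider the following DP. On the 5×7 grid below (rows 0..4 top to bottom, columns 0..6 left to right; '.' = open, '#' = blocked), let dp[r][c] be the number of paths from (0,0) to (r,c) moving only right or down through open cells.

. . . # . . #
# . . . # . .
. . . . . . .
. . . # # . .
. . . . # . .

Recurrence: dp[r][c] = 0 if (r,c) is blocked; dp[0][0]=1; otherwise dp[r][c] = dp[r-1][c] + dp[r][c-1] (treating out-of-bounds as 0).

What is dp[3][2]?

r\c   0   1   2   3   4   5   6
  0   1   1   1   0   0   0   0
  1   0   1   2   2   0   0   0
  2   0   1   3   5   5   5   5
  3   0   1   4   0   0   5  10
  4   0   1   5   5   0   5  15

4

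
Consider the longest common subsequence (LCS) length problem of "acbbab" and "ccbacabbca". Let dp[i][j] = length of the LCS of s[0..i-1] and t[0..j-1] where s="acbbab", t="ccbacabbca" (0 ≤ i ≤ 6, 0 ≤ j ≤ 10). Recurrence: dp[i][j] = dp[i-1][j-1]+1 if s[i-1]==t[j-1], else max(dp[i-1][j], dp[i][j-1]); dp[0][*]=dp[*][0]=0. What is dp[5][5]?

   ''  c  c  b  a  c  a  b  b  c  a
''  0  0  0  0  0  0  0  0  0  0  0
 a  0  0  0  0  1  1  1  1  1  1  1
 c  0  1  1  1  1  2  2  2  2  2  2
 b  0  1  1  2  2  2  2  3  3  3  3
 b  0  1  1  2  2  2  2  3  4  4  4
 a  0  1  1  2  3  3  3  3  4  4  5
 b  0  1  1  2  3  3  3  4  4  4  5

3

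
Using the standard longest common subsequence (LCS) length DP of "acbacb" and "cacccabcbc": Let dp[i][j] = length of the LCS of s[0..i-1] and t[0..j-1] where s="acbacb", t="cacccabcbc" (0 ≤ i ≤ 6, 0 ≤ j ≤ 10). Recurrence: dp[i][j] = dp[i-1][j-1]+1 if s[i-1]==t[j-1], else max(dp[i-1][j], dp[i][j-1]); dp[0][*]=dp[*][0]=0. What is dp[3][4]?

2

   ''  c  a  c  c  c  a  b  c  b  c
''  0  0  0  0  0  0  0  0  0  0  0
 a  0  0  1  1  1  1  1  1  1  1  1
 c  0  1  1  2  2  2  2  2  2  2  2
 b  0  1  1  2  2  2  2  3  3  3  3
 a  0  1  2  2  2  2  3  3  3  3  3
 c  0  1  2  3  3  3  3  3  4  4  4
 b  0  1  2  3  3  3  3  4  4  5  5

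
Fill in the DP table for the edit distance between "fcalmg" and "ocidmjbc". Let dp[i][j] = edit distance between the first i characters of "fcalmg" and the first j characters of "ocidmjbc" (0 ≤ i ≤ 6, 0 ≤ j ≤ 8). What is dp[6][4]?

   ''  o  c  i  d  m  j  b  c
''  0  1  2  3  4  5  6  7  8
 f  1  1  2  3  4  5  6  7  8
 c  2  2  1  2  3  4  5  6  7
 a  3  3  2  2  3  4  5  6  7
 l  4  4  3  3  3  4  5  6  7
 m  5  5  4  4  4  3  4  5  6
 g  6  6  5  5  5  4  4  5  6

5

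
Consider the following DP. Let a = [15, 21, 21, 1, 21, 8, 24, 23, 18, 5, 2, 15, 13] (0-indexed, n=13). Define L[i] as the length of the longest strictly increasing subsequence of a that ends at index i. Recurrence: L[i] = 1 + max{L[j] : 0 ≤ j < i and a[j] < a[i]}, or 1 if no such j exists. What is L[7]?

3

   i    0    1    2    3    4    5    6    7    8    9   10   11   12
a[i]   15   21   21    1   21    8   24   23   18    5    2   15   13
L[i]    1    2    2    1    2    2    3    3    3    2    2    3    3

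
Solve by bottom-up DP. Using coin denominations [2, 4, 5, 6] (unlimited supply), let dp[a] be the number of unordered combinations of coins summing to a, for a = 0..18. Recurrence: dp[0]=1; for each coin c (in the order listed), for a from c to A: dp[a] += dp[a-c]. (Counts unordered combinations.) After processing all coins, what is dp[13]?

4

after  coin     0     1     2     3     4     5     6     7     8     9    10    11    12    13    14    15    16    17    18
          2     1     0     1     0     1     0     1     0     1     0     1     0     1     0     1     0     1     0     1
          4     1     0     1     0     2     0     2     0     3     0     3     0     4     0     4     0     5     0     5
          5     1     0     1     0     2     1     2     1     3     2     4     2     5     3     6     4     7     5     8
          6     1     0     1     0     2     1     3     1     4     2     6     3     8     4    10     6    13     8    16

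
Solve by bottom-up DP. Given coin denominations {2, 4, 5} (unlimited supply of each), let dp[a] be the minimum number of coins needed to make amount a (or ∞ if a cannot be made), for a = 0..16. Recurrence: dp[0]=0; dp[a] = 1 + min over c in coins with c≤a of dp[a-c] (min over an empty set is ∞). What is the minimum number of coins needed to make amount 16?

4

 a  0  1  2  3  4  5  6  7  8  9 10 11 12 13 14 15 16
dp  0  -  1  -  1  1  2  2  2  2  2  3  3  3  3  3  4
(- denotes ∞ / unreachable)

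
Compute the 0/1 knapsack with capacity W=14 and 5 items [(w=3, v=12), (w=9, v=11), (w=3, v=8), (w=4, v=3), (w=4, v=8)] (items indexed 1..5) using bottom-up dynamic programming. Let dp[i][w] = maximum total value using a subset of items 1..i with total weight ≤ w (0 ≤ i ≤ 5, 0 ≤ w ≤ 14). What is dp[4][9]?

i\w   0   1   2   3   4   5   6   7   8   9  10  11  12  13  14
  0   0   0   0   0   0   0   0   0   0   0   0   0   0   0   0
  1   0   0   0  12  12  12  12  12  12  12  12  12  12  12  12
  2   0   0   0  12  12  12  12  12  12  12  12  12  23  23  23
  3   0   0   0  12  12  12  20  20  20  20  20  20  23  23  23
  4   0   0   0  12  12  12  20  20  20  20  23  23  23  23  23
  5   0   0   0  12  12  12  20  20  20  20  28  28  28  28  31

20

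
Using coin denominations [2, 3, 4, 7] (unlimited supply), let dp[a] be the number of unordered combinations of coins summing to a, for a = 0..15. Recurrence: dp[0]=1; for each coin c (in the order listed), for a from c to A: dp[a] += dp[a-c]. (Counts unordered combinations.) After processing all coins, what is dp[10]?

6

after  coin     0     1     2     3     4     5     6     7     8     9    10    11    12    13    14    15
          2     1     0     1     0     1     0     1     0     1     0     1     0     1     0     1     0
          3     1     0     1     1     1     1     2     1     2     2     2     2     3     2     3     3
          4     1     0     1     1     2     1     3     2     4     3     5     4     7     5     8     7
          7     1     0     1     1     2     1     3     3     4     4     6     6     8     8    11    11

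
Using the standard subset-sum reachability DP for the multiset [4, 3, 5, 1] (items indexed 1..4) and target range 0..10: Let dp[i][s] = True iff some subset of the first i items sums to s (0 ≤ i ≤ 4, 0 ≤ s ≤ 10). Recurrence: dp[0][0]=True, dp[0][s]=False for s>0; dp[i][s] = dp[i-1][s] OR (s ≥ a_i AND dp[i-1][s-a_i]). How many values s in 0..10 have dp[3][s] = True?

7

i\s   0   1   2   3   4   5   6   7   8   9  10
  0   T   F   F   F   F   F   F   F   F   F   F
  1   T   F   F   F   T   F   F   F   F   F   F
  2   T   F   F   T   T   F   F   T   F   F   F
  3   T   F   F   T   T   T   F   T   T   T   F
  4   T   T   F   T   T   T   T   T   T   T   T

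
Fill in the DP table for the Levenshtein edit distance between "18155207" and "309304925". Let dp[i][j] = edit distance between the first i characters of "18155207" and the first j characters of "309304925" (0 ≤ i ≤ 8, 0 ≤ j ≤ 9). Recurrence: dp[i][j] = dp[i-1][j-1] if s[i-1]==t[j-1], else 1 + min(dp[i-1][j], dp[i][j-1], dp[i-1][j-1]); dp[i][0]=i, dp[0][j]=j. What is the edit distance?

   ''  3  0  9  3  0  4  9  2  5
''  0  1  2  3  4  5  6  7  8  9
 1  1  1  2  3  4  5  6  7  8  9
 8  2  2  2  3  4  5  6  7  8  9
 1  3  3  3  3  4  5  6  7  8  9
 5  4  4  4  4  4  5  6  7  8  8
 5  5  5  5  5  5  5  6  7  8  8
 2  6  6  6  6  6  6  6  7  7  8
 0  7  7  6  7  7  6  7  7  8  8
 7  8  8  7  7  8  7  7  8  8  9

9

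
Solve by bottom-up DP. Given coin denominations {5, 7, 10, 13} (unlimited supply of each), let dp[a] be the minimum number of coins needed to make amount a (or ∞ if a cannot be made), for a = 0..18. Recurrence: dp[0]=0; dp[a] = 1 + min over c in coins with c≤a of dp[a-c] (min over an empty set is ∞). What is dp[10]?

 a  0  1  2  3  4  5  6  7  8  9 10 11 12 13 14 15 16 17 18
dp  0  -  -  -  -  1  -  1  -  -  1  -  2  1  2  2  -  2  2
(- denotes ∞ / unreachable)

1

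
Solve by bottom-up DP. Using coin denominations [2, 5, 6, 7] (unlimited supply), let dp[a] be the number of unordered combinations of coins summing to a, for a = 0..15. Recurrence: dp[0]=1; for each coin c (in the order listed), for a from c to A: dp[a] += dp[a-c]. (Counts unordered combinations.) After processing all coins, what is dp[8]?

after  coin     0     1     2     3     4     5     6     7     8     9    10    11    12    13    14    15
          2     1     0     1     0     1     0     1     0     1     0     1     0     1     0     1     0
          5     1     0     1     0     1     1     1     1     1     1     2     1     2     1     2     2
          6     1     0     1     0     1     1     2     1     2     1     3     2     4     2     4     3
          7     1     0     1     0     1     1     2     2     2     2     3     3     5     4     6     5

2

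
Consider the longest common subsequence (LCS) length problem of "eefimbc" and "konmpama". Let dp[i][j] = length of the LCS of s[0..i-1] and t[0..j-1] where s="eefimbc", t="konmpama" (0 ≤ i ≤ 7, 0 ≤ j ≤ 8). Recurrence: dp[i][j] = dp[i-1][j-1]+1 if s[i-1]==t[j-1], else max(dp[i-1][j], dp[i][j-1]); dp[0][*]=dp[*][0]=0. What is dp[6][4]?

   ''  k  o  n  m  p  a  m  a
''  0  0  0  0  0  0  0  0  0
 e  0  0  0  0  0  0  0  0  0
 e  0  0  0  0  0  0  0  0  0
 f  0  0  0  0  0  0  0  0  0
 i  0  0  0  0  0  0  0  0  0
 m  0  0  0  0  1  1  1  1  1
 b  0  0  0  0  1  1  1  1  1
 c  0  0  0  0  1  1  1  1  1

1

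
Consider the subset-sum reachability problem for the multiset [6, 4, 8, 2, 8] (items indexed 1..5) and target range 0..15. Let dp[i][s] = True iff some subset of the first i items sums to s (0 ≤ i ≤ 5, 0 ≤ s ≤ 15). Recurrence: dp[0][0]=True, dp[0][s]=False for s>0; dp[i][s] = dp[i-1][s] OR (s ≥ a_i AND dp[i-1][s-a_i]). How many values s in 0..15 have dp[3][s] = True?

i\s   0   1   2   3   4   5   6   7   8   9  10  11  12  13  14  15
  0   T   F   F   F   F   F   F   F   F   F   F   F   F   F   F   F
  1   T   F   F   F   F   F   T   F   F   F   F   F   F   F   F   F
  2   T   F   F   F   T   F   T   F   F   F   T   F   F   F   F   F
  3   T   F   F   F   T   F   T   F   T   F   T   F   T   F   T   F
  4   T   F   T   F   T   F   T   F   T   F   T   F   T   F   T   F
  5   T   F   T   F   T   F   T   F   T   F   T   F   T   F   T   F

7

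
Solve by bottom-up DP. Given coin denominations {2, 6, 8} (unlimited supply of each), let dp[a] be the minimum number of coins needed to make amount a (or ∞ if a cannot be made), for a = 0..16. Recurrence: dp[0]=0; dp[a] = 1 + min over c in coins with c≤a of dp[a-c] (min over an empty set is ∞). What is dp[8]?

1

 a  0  1  2  3  4  5  6  7  8  9 10 11 12 13 14 15 16
dp  0  -  1  -  2  -  1  -  1  -  2  -  2  -  2  -  2
(- denotes ∞ / unreachable)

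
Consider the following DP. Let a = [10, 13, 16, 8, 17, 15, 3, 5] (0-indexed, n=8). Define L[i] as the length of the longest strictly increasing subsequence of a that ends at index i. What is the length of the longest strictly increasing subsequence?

   i    0    1    2    3    4    5    6    7
a[i]   10   13   16    8   17   15    3    5
L[i]    1    2    3    1    4    3    1    2

4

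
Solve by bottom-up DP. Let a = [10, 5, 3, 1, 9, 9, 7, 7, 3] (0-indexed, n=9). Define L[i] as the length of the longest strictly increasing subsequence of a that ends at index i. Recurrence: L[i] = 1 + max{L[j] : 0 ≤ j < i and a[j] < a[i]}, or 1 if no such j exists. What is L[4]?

2

   i    0    1    2    3    4    5    6    7    8
a[i]   10    5    3    1    9    9    7    7    3
L[i]    1    1    1    1    2    2    2    2    2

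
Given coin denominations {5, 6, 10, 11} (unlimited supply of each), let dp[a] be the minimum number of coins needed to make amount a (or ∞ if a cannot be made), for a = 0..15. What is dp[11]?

 a  0  1  2  3  4  5  6  7  8  9 10 11 12 13 14 15
dp  0  -  -  -  -  1  1  -  -  -  1  1  2  -  -  2
(- denotes ∞ / unreachable)

1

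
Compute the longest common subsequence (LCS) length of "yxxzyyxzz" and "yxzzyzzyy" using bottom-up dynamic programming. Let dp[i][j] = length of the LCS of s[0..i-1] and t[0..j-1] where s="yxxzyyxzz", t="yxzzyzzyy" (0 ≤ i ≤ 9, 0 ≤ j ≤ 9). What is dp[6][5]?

   ''  y  x  z  z  y  z  z  y  y
''  0  0  0  0  0  0  0  0  0  0
 y  0  1  1  1  1  1  1  1  1  1
 x  0  1  2  2  2  2  2  2  2  2
 x  0  1  2  2  2  2  2  2  2  2
 z  0  1  2  3  3  3  3  3  3  3
 y  0  1  2  3  3  4  4  4  4  4
 y  0  1  2  3  3  4  4  4  5  5
 x  0  1  2  3  3  4  4  4  5  5
 z  0  1  2  3  4  4  5  5  5  5
 z  0  1  2  3  4  4  5  6  6  6

4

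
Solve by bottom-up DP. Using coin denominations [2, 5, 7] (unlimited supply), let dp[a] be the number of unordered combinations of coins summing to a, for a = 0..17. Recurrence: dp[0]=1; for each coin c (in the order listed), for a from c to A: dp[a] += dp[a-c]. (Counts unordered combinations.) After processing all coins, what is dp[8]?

after  coin     0     1     2     3     4     5     6     7     8     9    10    11    12    13    14    15    16    17
          2     1     0     1     0     1     0     1     0     1     0     1     0     1     0     1     0     1     0
          5     1     0     1     0     1     1     1     1     1     1     2     1     2     1     2     2     2     2
          7     1     0     1     0     1     1     1     2     1     2     2     2     3     2     4     3     4     4

1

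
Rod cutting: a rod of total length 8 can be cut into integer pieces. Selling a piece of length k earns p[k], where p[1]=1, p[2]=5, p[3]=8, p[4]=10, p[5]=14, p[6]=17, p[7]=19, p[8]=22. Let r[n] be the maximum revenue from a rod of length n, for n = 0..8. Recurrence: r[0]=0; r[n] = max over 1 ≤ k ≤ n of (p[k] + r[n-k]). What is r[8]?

22

   n    0    1    2    3    4    5    6    7    8
r[n]    0    1    5    8   10   14   17   19   22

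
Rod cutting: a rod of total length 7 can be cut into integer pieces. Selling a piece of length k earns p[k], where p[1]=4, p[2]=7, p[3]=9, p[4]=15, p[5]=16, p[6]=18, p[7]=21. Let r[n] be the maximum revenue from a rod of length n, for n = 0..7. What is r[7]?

28

   n    0    1    2    3    4    5    6    7
r[n]    0    4    8   12   16   20   24   28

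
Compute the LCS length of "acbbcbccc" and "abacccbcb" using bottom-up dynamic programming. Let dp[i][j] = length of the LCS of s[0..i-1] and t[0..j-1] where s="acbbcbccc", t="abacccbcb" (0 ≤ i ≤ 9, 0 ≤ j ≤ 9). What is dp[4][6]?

   ''  a  b  a  c  c  c  b  c  b
''  0  0  0  0  0  0  0  0  0  0
 a  0  1  1  1  1  1  1  1  1  1
 c  0  1  1  1  2  2  2  2  2  2
 b  0  1  2  2  2  2  2  3  3  3
 b  0  1  2  2  2  2  2  3  3  4
 c  0  1  2  2  3  3  3  3  4  4
 b  0  1  2  2  3  3  3  4  4  5
 c  0  1  2  2  3  4  4  4  5  5
 c  0  1  2  2  3  4  5  5  5  5
 c  0  1  2  2  3  4  5  5  6  6

2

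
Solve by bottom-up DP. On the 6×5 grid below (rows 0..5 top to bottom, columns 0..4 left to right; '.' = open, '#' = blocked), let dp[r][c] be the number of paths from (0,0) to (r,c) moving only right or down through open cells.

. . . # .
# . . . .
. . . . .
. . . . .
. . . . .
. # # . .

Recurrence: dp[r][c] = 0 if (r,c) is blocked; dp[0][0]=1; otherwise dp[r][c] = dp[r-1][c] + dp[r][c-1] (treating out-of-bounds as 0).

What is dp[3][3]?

r\c   0   1   2   3   4
  0   1   1   1   0   0
  1   0   1   2   2   2
  2   0   1   3   5   7
  3   0   1   4   9  16
  4   0   1   5  14  30
  5   0   0   0  14  44

9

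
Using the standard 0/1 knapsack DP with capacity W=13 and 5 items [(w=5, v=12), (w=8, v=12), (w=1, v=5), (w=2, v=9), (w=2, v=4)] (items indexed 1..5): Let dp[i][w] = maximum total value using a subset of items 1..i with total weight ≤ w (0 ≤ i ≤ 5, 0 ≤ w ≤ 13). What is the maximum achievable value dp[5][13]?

30

i\w   0   1   2   3   4   5   6   7   8   9  10  11  12  13
  0   0   0   0   0   0   0   0   0   0   0   0   0   0   0
  1   0   0   0   0   0  12  12  12  12  12  12  12  12  12
  2   0   0   0   0   0  12  12  12  12  12  12  12  12  24
  3   0   5   5   5   5  12  17  17  17  17  17  17  17  24
  4   0   5   9  14  14  14  17  21  26  26  26  26  26  26
  5   0   5   9  14  14  18  18  21  26  26  30  30  30  30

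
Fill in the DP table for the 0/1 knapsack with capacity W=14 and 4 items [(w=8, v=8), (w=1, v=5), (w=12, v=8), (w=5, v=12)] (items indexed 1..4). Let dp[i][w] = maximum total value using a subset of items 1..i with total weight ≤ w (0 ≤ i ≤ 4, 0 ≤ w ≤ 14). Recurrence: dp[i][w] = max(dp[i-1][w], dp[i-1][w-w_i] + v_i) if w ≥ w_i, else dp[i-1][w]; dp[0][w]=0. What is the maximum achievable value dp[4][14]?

i\w   0   1   2   3   4   5   6   7   8   9  10  11  12  13  14
  0   0   0   0   0   0   0   0   0   0   0   0   0   0   0   0
  1   0   0   0   0   0   0   0   0   8   8   8   8   8   8   8
  2   0   5   5   5   5   5   5   5   8  13  13  13  13  13  13
  3   0   5   5   5   5   5   5   5   8  13  13  13  13  13  13
  4   0   5   5   5   5  12  17  17  17  17  17  17  17  20  25

25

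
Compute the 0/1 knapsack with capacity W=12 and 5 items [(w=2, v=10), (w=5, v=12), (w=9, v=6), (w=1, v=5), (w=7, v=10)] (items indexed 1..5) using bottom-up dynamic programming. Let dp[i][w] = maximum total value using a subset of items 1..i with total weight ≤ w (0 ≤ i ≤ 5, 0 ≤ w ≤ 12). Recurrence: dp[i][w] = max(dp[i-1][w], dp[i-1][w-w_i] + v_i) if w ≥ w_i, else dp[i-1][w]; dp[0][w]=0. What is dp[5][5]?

i\w   0   1   2   3   4   5   6   7   8   9  10  11  12
  0   0   0   0   0   0   0   0   0   0   0   0   0   0
  1   0   0  10  10  10  10  10  10  10  10  10  10  10
  2   0   0  10  10  10  12  12  22  22  22  22  22  22
  3   0   0  10  10  10  12  12  22  22  22  22  22  22
  4   0   5  10  15  15  15  17  22  27  27  27  27  27
  5   0   5  10  15  15  15  17  22  27  27  27  27  27

15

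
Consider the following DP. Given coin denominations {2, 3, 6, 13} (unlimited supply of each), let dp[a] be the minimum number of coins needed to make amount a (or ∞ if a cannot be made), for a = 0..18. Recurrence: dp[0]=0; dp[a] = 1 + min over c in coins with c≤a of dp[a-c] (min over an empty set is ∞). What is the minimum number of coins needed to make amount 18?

 a  0  1  2  3  4  5  6  7  8  9 10 11 12 13 14 15 16 17 18
dp  0  -  1  1  2  2  1  3  2  2  3  3  2  1  3  2  2  3  3
(- denotes ∞ / unreachable)

3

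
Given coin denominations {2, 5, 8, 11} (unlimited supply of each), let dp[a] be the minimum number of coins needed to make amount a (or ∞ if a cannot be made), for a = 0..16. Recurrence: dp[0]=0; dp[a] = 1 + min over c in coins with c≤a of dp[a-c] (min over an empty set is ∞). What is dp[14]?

 a  0  1  2  3  4  5  6  7  8  9 10 11 12 13 14 15 16
dp  0  -  1  -  2  1  3  2  1  3  2  1  3  2  4  3  2
(- denotes ∞ / unreachable)

4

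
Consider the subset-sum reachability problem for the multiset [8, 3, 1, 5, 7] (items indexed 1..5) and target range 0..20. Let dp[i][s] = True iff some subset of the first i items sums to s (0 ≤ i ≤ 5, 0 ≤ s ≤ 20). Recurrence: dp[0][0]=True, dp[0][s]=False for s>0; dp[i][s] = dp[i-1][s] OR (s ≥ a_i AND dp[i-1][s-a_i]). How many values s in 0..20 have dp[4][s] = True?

i\s   0   1   2   3   4   5   6   7   8   9  10  11  12  13  14  15  16  17  18  19  20
  0   T   F   F   F   F   F   F   F   F   F   F   F   F   F   F   F   F   F   F   F   F
  1   T   F   F   F   F   F   F   F   T   F   F   F   F   F   F   F   F   F   F   F   F
  2   T   F   F   T   F   F   F   F   T   F   F   T   F   F   F   F   F   F   F   F   F
  3   T   T   F   T   T   F   F   F   T   T   F   T   T   F   F   F   F   F   F   F   F
  4   T   T   F   T   T   T   T   F   T   T   F   T   T   T   T   F   T   T   F   F   F
  5   T   T   F   T   T   T   T   T   T   T   T   T   T   T   T   T   T   T   T   T   T

14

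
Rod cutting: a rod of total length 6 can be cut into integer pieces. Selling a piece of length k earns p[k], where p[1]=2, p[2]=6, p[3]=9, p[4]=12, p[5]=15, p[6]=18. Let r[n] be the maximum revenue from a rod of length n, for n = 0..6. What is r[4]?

   n    0    1    2    3    4    5    6
r[n]    0    2    6    9   12   15   18

12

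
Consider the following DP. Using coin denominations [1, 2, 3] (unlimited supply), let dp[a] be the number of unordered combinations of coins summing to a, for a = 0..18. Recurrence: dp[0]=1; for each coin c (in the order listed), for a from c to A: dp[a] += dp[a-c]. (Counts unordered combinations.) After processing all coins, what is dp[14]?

after  coin     0     1     2     3     4     5     6     7     8     9    10    11    12    13    14    15    16    17    18
          1     1     1     1     1     1     1     1     1     1     1     1     1     1     1     1     1     1     1     1
          2     1     1     2     2     3     3     4     4     5     5     6     6     7     7     8     8     9     9    10
          3     1     1     2     3     4     5     7     8    10    12    14    16    19    21    24    27    30    33    37

24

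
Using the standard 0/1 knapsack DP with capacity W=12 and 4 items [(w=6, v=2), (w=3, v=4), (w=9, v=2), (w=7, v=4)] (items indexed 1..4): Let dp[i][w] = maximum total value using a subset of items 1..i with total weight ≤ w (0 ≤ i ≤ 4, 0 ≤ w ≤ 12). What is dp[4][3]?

4

i\w   0   1   2   3   4   5   6   7   8   9  10  11  12
  0   0   0   0   0   0   0   0   0   0   0   0   0   0
  1   0   0   0   0   0   0   2   2   2   2   2   2   2
  2   0   0   0   4   4   4   4   4   4   6   6   6   6
  3   0   0   0   4   4   4   4   4   4   6   6   6   6
  4   0   0   0   4   4   4   4   4   4   6   8   8   8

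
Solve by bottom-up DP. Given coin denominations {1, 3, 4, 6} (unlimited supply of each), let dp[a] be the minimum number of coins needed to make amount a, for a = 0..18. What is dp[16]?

3

 a  0  1  2  3  4  5  6  7  8  9 10 11 12 13 14 15 16 17 18
dp  0  1  2  1  1  2  1  2  2  2  2  3  2  3  3  3  3  4  3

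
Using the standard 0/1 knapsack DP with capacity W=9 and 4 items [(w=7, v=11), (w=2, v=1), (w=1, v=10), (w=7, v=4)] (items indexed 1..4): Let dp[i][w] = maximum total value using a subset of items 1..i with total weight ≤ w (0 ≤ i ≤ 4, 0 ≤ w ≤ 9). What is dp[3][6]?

i\w   0   1   2   3   4   5   6   7   8   9
  0   0   0   0   0   0   0   0   0   0   0
  1   0   0   0   0   0   0   0  11  11  11
  2   0   0   1   1   1   1   1  11  11  12
  3   0  10  10  11  11  11  11  11  21  21
  4   0  10  10  11  11  11  11  11  21  21

11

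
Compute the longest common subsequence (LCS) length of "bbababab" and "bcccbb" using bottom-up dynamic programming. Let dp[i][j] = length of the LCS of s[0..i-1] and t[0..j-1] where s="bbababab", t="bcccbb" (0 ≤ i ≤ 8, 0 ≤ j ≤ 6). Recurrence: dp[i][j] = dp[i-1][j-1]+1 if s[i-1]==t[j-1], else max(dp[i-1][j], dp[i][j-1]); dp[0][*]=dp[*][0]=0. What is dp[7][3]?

   ''  b  c  c  c  b  b
''  0  0  0  0  0  0  0
 b  0  1  1  1  1  1  1
 b  0  1  1  1  1  2  2
 a  0  1  1  1  1  2  2
 b  0  1  1  1  1  2  3
 a  0  1  1  1  1  2  3
 b  0  1  1  1  1  2  3
 a  0  1  1  1  1  2  3
 b  0  1  1  1  1  2  3

1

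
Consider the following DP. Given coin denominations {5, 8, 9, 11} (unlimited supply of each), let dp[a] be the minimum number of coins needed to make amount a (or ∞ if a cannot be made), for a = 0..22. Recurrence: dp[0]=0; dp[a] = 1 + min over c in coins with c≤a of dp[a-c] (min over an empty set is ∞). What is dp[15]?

3

 a  0  1  2  3  4  5  6  7  8  9 10 11 12 13 14 15 16 17 18 19 20 21 22
dp  0  -  -  -  -  1  -  -  1  1  2  1  -  2  2  3  2  2  2  2  2  3  2
(- denotes ∞ / unreachable)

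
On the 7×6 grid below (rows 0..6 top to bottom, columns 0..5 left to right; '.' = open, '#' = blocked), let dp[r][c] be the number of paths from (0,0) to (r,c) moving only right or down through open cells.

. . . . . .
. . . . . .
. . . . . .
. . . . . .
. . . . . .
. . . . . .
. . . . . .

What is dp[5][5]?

r\c   0   1   2   3   4   5
  0   1   1   1   1   1   1
  1   1   2   3   4   5   6
  2   1   3   6  10  15  21
  3   1   4  10  20  35  56
  4   1   5  15  35  70 126
  5   1   6  21  56 126 252
  6   1   7  28  84 210 462

252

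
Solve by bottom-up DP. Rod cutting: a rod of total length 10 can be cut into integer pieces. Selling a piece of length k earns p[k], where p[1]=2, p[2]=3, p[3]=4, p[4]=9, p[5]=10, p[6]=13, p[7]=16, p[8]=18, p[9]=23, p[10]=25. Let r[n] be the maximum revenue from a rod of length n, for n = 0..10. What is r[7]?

   n    0    1    2    3    4    5    6    7    8    9   10
r[n]    0    2    4    6    9   11   13   16   18   23   25

16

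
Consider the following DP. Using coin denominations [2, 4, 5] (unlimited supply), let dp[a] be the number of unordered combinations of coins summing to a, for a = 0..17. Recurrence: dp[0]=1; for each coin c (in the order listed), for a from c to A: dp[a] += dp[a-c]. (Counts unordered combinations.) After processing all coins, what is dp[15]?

4

after  coin     0     1     2     3     4     5     6     7     8     9    10    11    12    13    14    15    16    17
          2     1     0     1     0     1     0     1     0     1     0     1     0     1     0     1     0     1     0
          4     1     0     1     0     2     0     2     0     3     0     3     0     4     0     4     0     5     0
          5     1     0     1     0     2     1     2     1     3     2     4     2     5     3     6     4     7     5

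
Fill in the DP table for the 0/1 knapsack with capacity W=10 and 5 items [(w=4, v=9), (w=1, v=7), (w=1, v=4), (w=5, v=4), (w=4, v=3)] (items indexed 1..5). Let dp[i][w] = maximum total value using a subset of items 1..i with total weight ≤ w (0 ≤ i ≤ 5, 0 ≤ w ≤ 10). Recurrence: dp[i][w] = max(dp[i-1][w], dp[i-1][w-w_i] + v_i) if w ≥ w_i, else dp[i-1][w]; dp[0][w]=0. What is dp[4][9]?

20

i\w   0   1   2   3   4   5   6   7   8   9  10
  0   0   0   0   0   0   0   0   0   0   0   0
  1   0   0   0   0   9   9   9   9   9   9   9
  2   0   7   7   7   9  16  16  16  16  16  16
  3   0   7  11  11  11  16  20  20  20  20  20
  4   0   7  11  11  11  16  20  20  20  20  20
  5   0   7  11  11  11  16  20  20  20  20  23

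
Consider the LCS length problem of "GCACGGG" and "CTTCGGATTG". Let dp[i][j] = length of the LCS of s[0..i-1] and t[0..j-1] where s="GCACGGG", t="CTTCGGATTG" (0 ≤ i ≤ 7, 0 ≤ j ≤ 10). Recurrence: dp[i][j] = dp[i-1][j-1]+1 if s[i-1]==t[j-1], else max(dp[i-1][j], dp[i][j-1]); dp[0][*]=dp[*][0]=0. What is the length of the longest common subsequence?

5

   ''  C  T  T  C  G  G  A  T  T  G
''  0  0  0  0  0  0  0  0  0  0  0
 G  0  0  0  0  0  1  1  1  1  1  1
 C  0  1  1  1  1  1  1  1  1  1  1
 A  0  1  1  1  1  1  1  2  2  2  2
 C  0  1  1  1  2  2  2  2  2  2  2
 G  0  1  1  1  2  3  3  3  3  3  3
 G  0  1  1  1  2  3  4  4  4  4  4
 G  0  1  1  1  2  3  4  4  4  4  5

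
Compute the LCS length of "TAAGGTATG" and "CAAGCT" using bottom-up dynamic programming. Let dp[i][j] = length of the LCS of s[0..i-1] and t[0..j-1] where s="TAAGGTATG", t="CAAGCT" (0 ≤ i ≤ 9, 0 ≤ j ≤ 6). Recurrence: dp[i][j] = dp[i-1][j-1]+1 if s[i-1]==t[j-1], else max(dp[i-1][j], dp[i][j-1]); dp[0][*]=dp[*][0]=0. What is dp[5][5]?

3

   ''  C  A  A  G  C  T
''  0  0  0  0  0  0  0
 T  0  0  0  0  0  0  1
 A  0  0  1  1  1  1  1
 A  0  0  1  2  2  2  2
 G  0  0  1  2  3  3  3
 G  0  0  1  2  3  3  3
 T  0  0  1  2  3  3  4
 A  0  0  1  2  3  3  4
 T  0  0  1  2  3  3  4
 G  0  0  1  2  3  3  4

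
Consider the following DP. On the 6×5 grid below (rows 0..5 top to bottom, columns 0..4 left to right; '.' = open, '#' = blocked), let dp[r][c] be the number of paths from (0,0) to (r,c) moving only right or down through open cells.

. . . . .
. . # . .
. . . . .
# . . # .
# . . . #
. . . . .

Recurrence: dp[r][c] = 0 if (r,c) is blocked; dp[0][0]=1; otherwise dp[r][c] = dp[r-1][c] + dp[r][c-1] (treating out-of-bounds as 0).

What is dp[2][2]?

r\c   0   1   2   3   4
  0   1   1   1   1   1
  1   1   2   0   1   2
  2   1   3   3   4   6
  3   0   3   6   0   6
  4   0   3   9   9   0
  5   0   3  12  21  21

3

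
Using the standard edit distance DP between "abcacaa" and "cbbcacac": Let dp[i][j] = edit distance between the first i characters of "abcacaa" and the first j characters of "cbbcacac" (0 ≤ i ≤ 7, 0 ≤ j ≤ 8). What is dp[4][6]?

   ''  c  b  b  c  a  c  a  c
''  0  1  2  3  4  5  6  7  8
 a  1  1  2  3  4  4  5  6  7
 b  2  2  1  2  3  4  5  6  7
 c  3  2  2  2  2  3  4  5  6
 a  4  3  3  3  3  2  3  4  5
 c  5  4  4  4  3  3  2  3  4
 a  6  5  5  5  4  3  3  2  3
 a  7  6  6  6  5  4  4  3  3

3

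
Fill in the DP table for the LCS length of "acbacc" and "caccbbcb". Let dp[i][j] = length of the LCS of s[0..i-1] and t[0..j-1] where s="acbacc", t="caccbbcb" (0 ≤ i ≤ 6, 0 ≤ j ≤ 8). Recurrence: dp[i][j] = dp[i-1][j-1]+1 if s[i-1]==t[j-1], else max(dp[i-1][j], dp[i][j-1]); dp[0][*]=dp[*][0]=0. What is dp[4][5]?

3

   ''  c  a  c  c  b  b  c  b
''  0  0  0  0  0  0  0  0  0
 a  0  0  1  1  1  1  1  1  1
 c  0  1  1  2  2  2  2  2  2
 b  0  1  1  2  2  3  3  3  3
 a  0  1  2  2  2  3  3  3  3
 c  0  1  2  3  3  3  3  4  4
 c  0  1  2  3  4  4  4  4  4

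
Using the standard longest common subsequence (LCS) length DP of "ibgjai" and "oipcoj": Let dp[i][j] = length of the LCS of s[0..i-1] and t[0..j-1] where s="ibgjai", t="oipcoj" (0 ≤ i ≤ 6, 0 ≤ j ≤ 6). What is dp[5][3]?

   ''  o  i  p  c  o  j
''  0  0  0  0  0  0  0
 i  0  0  1  1  1  1  1
 b  0  0  1  1  1  1  1
 g  0  0  1  1  1  1  1
 j  0  0  1  1  1  1  2
 a  0  0  1  1  1  1  2
 i  0  0  1  1  1  1  2

1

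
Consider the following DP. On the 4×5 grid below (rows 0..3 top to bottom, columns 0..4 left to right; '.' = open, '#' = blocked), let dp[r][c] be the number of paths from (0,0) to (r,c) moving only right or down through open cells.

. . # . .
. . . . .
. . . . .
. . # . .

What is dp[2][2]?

5

r\c   0   1   2   3   4
  0   1   1   0   0   0
  1   1   2   2   2   2
  2   1   3   5   7   9
  3   1   4   0   7  16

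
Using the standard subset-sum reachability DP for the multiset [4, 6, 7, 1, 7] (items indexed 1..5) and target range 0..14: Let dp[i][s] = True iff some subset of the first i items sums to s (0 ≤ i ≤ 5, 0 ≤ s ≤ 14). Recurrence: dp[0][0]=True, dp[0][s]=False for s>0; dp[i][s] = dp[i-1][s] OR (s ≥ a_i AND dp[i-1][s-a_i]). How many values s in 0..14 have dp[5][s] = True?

12

i\s   0   1   2   3   4   5   6   7   8   9  10  11  12  13  14
  0   T   F   F   F   F   F   F   F   F   F   F   F   F   F   F
  1   T   F   F   F   T   F   F   F   F   F   F   F   F   F   F
  2   T   F   F   F   T   F   T   F   F   F   T   F   F   F   F
  3   T   F   F   F   T   F   T   T   F   F   T   T   F   T   F
  4   T   T   F   F   T   T   T   T   T   F   T   T   T   T   T
  5   T   T   F   F   T   T   T   T   T   F   T   T   T   T   T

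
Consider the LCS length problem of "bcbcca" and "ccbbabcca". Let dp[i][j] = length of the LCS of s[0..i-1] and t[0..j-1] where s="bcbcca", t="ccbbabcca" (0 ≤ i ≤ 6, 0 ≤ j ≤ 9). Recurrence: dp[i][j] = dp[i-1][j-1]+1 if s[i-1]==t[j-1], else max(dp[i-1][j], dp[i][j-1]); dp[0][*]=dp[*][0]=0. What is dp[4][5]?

2

   ''  c  c  b  b  a  b  c  c  a
''  0  0  0  0  0  0  0  0  0  0
 b  0  0  0  1  1  1  1  1  1  1
 c  0  1  1  1  1  1  1  2  2  2
 b  0  1  1  2  2  2  2  2  2  2
 c  0  1  2  2  2  2  2  3  3  3
 c  0  1  2  2  2  2  2  3  4  4
 a  0  1  2  2  2  3  3  3  4  5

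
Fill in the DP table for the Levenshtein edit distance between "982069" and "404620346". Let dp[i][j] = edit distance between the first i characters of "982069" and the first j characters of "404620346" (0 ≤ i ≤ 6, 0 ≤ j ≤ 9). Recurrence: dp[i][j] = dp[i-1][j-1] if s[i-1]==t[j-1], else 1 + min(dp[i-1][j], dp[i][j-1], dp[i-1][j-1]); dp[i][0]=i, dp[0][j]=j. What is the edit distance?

7

   ''  4  0  4  6  2  0  3  4  6
''  0  1  2  3  4  5  6  7  8  9
 9  1  1  2  3  4  5  6  7  8  9
 8  2  2  2  3  4  5  6  7  8  9
 2  3  3  3  3  4  4  5  6  7  8
 0  4  4  3  4  4  5  4  5  6  7
 6  5  5  4  4  4  5  5  5  6  6
 9  6  6  5  5  5  5  6  6  6  7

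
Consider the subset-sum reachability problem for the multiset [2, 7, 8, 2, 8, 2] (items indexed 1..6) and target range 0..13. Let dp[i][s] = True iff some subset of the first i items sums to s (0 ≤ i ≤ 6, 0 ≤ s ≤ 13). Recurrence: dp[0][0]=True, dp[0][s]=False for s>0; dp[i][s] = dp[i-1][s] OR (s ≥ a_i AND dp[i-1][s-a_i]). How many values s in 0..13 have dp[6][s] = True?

11

i\s   0   1   2   3   4   5   6   7   8   9  10  11  12  13
  0   T   F   F   F   F   F   F   F   F   F   F   F   F   F
  1   T   F   T   F   F   F   F   F   F   F   F   F   F   F
  2   T   F   T   F   F   F   F   T   F   T   F   F   F   F
  3   T   F   T   F   F   F   F   T   T   T   T   F   F   F
  4   T   F   T   F   T   F   F   T   T   T   T   T   T   F
  5   T   F   T   F   T   F   F   T   T   T   T   T   T   F
  6   T   F   T   F   T   F   T   T   T   T   T   T   T   T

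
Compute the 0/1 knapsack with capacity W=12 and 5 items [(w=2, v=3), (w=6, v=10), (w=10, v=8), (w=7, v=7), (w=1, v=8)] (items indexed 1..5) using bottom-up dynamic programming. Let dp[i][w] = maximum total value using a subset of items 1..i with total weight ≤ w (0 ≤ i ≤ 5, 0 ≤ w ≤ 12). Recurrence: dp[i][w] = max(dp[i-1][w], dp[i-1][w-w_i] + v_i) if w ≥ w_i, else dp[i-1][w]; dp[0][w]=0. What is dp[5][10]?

i\w   0   1   2   3   4   5   6   7   8   9  10  11  12
  0   0   0   0   0   0   0   0   0   0   0   0   0   0
  1   0   0   3   3   3   3   3   3   3   3   3   3   3
  2   0   0   3   3   3   3  10  10  13  13  13  13  13
  3   0   0   3   3   3   3  10  10  13  13  13  13  13
  4   0   0   3   3   3   3  10  10  13  13  13  13  13
  5   0   8   8  11  11  11  11  18  18  21  21  21  21

21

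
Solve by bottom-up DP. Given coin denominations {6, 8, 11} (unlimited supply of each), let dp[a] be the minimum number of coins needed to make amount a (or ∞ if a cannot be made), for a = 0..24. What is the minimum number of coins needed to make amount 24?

3

 a  0  1  2  3  4  5  6  7  8  9 10 11 12 13 14 15 16 17 18 19 20 21 22 23 24
dp  0  -  -  -  -  -  1  -  1  -  -  1  2  -  2  -  2  2  3  2  3  -  2  3  3
(- denotes ∞ / unreachable)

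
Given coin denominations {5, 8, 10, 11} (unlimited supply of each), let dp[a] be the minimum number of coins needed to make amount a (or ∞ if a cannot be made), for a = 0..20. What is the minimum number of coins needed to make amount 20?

 a  0  1  2  3  4  5  6  7  8  9 10 11 12 13 14 15 16 17 18 19 20
dp  0  -  -  -  -  1  -  -  1  -  1  1  -  2  -  2  2  -  2  2  2
(- denotes ∞ / unreachable)

2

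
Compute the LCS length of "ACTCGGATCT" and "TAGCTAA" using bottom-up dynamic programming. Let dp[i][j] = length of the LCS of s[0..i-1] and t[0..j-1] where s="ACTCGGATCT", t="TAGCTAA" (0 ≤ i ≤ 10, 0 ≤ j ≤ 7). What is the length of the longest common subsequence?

   ''  T  A  G  C  T  A  A
''  0  0  0  0  0  0  0  0
 A  0  0  1  1  1  1  1  1
 C  0  0  1  1  2  2  2  2
 T  0  1  1  1  2  3  3  3
 C  0  1  1  1  2  3  3  3
 G  0  1  1  2  2  3  3  3
 G  0  1  1  2  2  3  3  3
 A  0  1  2  2  2  3  4  4
 T  0  1  2  2  2  3  4  4
 C  0  1  2  2  3  3  4  4
 T  0  1  2  2  3  4  4  4

4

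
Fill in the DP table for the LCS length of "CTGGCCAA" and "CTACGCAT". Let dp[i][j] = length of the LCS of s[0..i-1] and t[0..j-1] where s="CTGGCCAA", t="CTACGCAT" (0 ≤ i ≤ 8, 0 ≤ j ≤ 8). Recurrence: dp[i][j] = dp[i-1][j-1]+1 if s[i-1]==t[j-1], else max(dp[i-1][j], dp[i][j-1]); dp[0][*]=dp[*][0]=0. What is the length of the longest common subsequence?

5

   ''  C  T  A  C  G  C  A  T
''  0  0  0  0  0  0  0  0  0
 C  0  1  1  1  1  1  1  1  1
 T  0  1  2  2  2  2  2  2  2
 G  0  1  2  2  2  3  3  3  3
 G  0  1  2  2  2  3  3  3  3
 C  0  1  2  2  3  3  4  4  4
 C  0  1  2  2  3  3  4  4  4
 A  0  1  2  3  3  3  4  5  5
 A  0  1  2  3  3  3  4  5  5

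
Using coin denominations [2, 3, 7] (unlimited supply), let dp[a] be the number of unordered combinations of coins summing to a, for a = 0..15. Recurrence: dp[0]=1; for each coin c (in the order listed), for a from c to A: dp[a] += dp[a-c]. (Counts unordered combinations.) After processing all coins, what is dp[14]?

5

after  coin     0     1     2     3     4     5     6     7     8     9    10    11    12    13    14    15
          2     1     0     1     0     1     0     1     0     1     0     1     0     1     0     1     0
          3     1     0     1     1     1     1     2     1     2     2     2     2     3     2     3     3
          7     1     0     1     1     1     1     2     2     2     3     3     3     4     4     5     5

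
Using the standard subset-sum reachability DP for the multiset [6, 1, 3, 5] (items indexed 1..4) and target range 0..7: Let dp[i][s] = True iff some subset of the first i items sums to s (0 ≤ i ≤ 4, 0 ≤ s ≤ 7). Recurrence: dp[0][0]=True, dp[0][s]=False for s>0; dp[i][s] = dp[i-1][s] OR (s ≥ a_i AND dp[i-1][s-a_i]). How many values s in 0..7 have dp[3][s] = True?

6

i\s   0   1   2   3   4   5   6   7
  0   T   F   F   F   F   F   F   F
  1   T   F   F   F   F   F   T   F
  2   T   T   F   F   F   F   T   T
  3   T   T   F   T   T   F   T   T
  4   T   T   F   T   T   T   T   T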